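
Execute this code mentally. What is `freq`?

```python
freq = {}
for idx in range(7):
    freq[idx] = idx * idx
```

Let's trace through this code step by step.

Initialize: freq = {}
Entering loop: for idx in range(7):

After execution: freq = {0: 0, 1: 1, 2: 4, 3: 9, 4: 16, 5: 25, 6: 36}
{0: 0, 1: 1, 2: 4, 3: 9, 4: 16, 5: 25, 6: 36}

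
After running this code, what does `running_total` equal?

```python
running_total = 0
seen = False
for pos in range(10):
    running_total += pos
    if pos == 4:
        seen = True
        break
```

Let's trace through this code step by step.

Initialize: running_total = 0
Initialize: seen = False
Entering loop: for pos in range(10):

After execution: running_total = 10
10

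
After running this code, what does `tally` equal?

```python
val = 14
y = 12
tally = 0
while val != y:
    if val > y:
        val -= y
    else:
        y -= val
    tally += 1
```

Let's trace through this code step by step.

Initialize: val = 14
Initialize: y = 12
Initialize: tally = 0
Entering loop: while val != y:

After execution: tally = 6
6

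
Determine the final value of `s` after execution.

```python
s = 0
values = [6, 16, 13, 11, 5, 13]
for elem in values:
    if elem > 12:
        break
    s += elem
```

Let's trace through this code step by step.

Initialize: s = 0
Initialize: values = [6, 16, 13, 11, 5, 13]
Entering loop: for elem in values:

After execution: s = 6
6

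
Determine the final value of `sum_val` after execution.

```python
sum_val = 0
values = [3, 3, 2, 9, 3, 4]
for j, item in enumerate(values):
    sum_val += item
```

Let's trace through this code step by step.

Initialize: sum_val = 0
Initialize: values = [3, 3, 2, 9, 3, 4]
Entering loop: for j, item in enumerate(values):

After execution: sum_val = 24
24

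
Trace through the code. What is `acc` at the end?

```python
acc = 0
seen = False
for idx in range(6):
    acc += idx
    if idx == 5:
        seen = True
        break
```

Let's trace through this code step by step.

Initialize: acc = 0
Initialize: seen = False
Entering loop: for idx in range(6):

After execution: acc = 15
15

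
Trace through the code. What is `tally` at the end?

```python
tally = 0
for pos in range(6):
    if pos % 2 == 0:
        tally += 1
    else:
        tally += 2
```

Let's trace through this code step by step.

Initialize: tally = 0
Entering loop: for pos in range(6):

After execution: tally = 9
9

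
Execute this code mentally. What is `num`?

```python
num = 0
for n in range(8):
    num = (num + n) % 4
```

Let's trace through this code step by step.

Initialize: num = 0
Entering loop: for n in range(8):

After execution: num = 0
0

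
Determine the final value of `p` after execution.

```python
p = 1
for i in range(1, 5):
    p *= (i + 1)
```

Let's trace through this code step by step.

Initialize: p = 1
Entering loop: for i in range(1, 5):

After execution: p = 120
120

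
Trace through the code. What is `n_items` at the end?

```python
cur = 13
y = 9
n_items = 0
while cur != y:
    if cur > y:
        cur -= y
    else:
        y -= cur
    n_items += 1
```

Let's trace through this code step by step.

Initialize: cur = 13
Initialize: y = 9
Initialize: n_items = 0
Entering loop: while cur != y:

After execution: n_items = 6
6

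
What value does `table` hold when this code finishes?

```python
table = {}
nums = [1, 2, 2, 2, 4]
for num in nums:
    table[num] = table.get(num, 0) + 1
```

Let's trace through this code step by step.

Initialize: table = {}
Initialize: nums = [1, 2, 2, 2, 4]
Entering loop: for num in nums:

After execution: table = {1: 1, 2: 3, 4: 1}
{1: 1, 2: 3, 4: 1}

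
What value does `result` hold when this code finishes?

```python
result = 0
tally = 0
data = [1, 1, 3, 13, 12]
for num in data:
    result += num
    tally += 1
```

Let's trace through this code step by step.

Initialize: result = 0
Initialize: tally = 0
Initialize: data = [1, 1, 3, 13, 12]
Entering loop: for num in data:

After execution: result = 30
30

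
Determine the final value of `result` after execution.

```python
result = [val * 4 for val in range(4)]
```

Let's trace through this code step by step.

Initialize: result = [val * 4 for val in range(4)]

After execution: result = [0, 4, 8, 12]
[0, 4, 8, 12]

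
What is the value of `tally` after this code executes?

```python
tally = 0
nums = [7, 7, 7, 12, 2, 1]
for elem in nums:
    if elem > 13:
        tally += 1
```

Let's trace through this code step by step.

Initialize: tally = 0
Initialize: nums = [7, 7, 7, 12, 2, 1]
Entering loop: for elem in nums:

After execution: tally = 0
0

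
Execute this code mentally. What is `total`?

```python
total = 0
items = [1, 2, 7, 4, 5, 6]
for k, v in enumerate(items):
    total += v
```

Let's trace through this code step by step.

Initialize: total = 0
Initialize: items = [1, 2, 7, 4, 5, 6]
Entering loop: for k, v in enumerate(items):

After execution: total = 25
25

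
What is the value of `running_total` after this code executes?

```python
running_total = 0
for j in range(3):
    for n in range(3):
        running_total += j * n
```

Let's trace through this code step by step.

Initialize: running_total = 0
Entering loop: for j in range(3):

After execution: running_total = 9
9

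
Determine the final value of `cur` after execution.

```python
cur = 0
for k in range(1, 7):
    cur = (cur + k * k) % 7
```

Let's trace through this code step by step.

Initialize: cur = 0
Entering loop: for k in range(1, 7):

After execution: cur = 0
0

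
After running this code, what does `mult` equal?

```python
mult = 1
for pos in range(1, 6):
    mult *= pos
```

Let's trace through this code step by step.

Initialize: mult = 1
Entering loop: for pos in range(1, 6):

After execution: mult = 120
120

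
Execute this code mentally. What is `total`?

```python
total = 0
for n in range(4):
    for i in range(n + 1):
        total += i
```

Let's trace through this code step by step.

Initialize: total = 0
Entering loop: for n in range(4):

After execution: total = 10
10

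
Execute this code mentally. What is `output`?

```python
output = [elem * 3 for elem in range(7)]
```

Let's trace through this code step by step.

Initialize: output = [elem * 3 for elem in range(7)]

After execution: output = [0, 3, 6, 9, 12, 15, 18]
[0, 3, 6, 9, 12, 15, 18]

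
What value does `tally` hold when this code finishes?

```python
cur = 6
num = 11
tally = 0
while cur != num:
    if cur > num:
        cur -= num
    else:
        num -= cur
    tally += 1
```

Let's trace through this code step by step.

Initialize: cur = 6
Initialize: num = 11
Initialize: tally = 0
Entering loop: while cur != num:

After execution: tally = 6
6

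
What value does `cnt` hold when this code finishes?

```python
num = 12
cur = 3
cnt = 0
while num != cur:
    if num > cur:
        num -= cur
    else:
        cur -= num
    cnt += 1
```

Let's trace through this code step by step.

Initialize: num = 12
Initialize: cur = 3
Initialize: cnt = 0
Entering loop: while num != cur:

After execution: cnt = 3
3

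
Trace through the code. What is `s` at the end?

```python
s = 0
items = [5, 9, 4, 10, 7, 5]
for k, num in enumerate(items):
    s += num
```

Let's trace through this code step by step.

Initialize: s = 0
Initialize: items = [5, 9, 4, 10, 7, 5]
Entering loop: for k, num in enumerate(items):

After execution: s = 40
40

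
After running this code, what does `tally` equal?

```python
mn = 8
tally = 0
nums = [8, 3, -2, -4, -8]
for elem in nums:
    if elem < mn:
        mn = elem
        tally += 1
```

Let's trace through this code step by step.

Initialize: mn = 8
Initialize: tally = 0
Initialize: nums = [8, 3, -2, -4, -8]
Entering loop: for elem in nums:

After execution: tally = 4
4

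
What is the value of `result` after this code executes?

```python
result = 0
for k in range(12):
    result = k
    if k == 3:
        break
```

Let's trace through this code step by step.

Initialize: result = 0
Entering loop: for k in range(12):

After execution: result = 3
3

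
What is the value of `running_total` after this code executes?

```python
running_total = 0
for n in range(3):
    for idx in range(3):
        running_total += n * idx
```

Let's trace through this code step by step.

Initialize: running_total = 0
Entering loop: for n in range(3):

After execution: running_total = 9
9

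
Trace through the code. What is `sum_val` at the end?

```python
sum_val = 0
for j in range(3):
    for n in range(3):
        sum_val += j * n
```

Let's trace through this code step by step.

Initialize: sum_val = 0
Entering loop: for j in range(3):

After execution: sum_val = 9
9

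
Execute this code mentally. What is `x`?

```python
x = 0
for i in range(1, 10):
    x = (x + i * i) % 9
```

Let's trace through this code step by step.

Initialize: x = 0
Entering loop: for i in range(1, 10):

After execution: x = 6
6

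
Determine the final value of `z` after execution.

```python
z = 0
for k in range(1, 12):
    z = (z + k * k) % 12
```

Let's trace through this code step by step.

Initialize: z = 0
Entering loop: for k in range(1, 12):

After execution: z = 2
2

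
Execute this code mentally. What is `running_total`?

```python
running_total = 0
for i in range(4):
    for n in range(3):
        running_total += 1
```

Let's trace through this code step by step.

Initialize: running_total = 0
Entering loop: for i in range(4):

After execution: running_total = 12
12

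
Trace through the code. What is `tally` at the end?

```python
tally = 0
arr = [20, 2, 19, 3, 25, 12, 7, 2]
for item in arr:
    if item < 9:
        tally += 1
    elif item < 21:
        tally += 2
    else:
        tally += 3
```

Let's trace through this code step by step.

Initialize: tally = 0
Initialize: arr = [20, 2, 19, 3, 25, 12, 7, 2]
Entering loop: for item in arr:

After execution: tally = 13
13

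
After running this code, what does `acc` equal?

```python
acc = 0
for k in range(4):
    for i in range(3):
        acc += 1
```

Let's trace through this code step by step.

Initialize: acc = 0
Entering loop: for k in range(4):

After execution: acc = 12
12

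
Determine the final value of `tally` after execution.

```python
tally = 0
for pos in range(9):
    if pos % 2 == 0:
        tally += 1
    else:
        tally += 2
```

Let's trace through this code step by step.

Initialize: tally = 0
Entering loop: for pos in range(9):

After execution: tally = 13
13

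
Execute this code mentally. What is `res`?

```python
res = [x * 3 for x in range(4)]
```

Let's trace through this code step by step.

Initialize: res = [x * 3 for x in range(4)]

After execution: res = [0, 3, 6, 9]
[0, 3, 6, 9]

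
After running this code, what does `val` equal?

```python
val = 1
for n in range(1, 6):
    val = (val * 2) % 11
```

Let's trace through this code step by step.

Initialize: val = 1
Entering loop: for n in range(1, 6):

After execution: val = 10
10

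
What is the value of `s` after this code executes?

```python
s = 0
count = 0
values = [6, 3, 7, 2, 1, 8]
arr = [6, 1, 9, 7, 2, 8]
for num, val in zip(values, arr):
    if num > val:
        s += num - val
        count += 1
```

Let's trace through this code step by step.

Initialize: s = 0
Initialize: count = 0
Initialize: values = [6, 3, 7, 2, 1, 8]
Initialize: arr = [6, 1, 9, 7, 2, 8]
Entering loop: for num, val in zip(values, arr):

After execution: s = 2
2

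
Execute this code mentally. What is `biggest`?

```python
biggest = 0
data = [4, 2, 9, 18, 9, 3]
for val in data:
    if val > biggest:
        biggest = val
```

Let's trace through this code step by step.

Initialize: biggest = 0
Initialize: data = [4, 2, 9, 18, 9, 3]
Entering loop: for val in data:

After execution: biggest = 18
18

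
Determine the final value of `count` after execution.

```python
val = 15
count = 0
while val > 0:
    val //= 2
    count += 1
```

Let's trace through this code step by step.

Initialize: val = 15
Initialize: count = 0
Entering loop: while val > 0:

After execution: count = 4
4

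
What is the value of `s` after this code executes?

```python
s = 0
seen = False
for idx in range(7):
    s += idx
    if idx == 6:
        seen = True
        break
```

Let's trace through this code step by step.

Initialize: s = 0
Initialize: seen = False
Entering loop: for idx in range(7):

After execution: s = 21
21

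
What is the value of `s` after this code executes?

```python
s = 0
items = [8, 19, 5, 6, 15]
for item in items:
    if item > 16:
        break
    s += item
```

Let's trace through this code step by step.

Initialize: s = 0
Initialize: items = [8, 19, 5, 6, 15]
Entering loop: for item in items:

After execution: s = 8
8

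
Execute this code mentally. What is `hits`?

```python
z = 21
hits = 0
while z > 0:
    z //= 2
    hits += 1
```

Let's trace through this code step by step.

Initialize: z = 21
Initialize: hits = 0
Entering loop: while z > 0:

After execution: hits = 5
5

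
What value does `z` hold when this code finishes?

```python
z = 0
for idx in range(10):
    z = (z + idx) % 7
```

Let's trace through this code step by step.

Initialize: z = 0
Entering loop: for idx in range(10):

After execution: z = 3
3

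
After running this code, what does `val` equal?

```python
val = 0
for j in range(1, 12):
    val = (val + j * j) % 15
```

Let's trace through this code step by step.

Initialize: val = 0
Entering loop: for j in range(1, 12):

After execution: val = 11
11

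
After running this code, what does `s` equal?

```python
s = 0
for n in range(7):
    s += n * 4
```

Let's trace through this code step by step.

Initialize: s = 0
Entering loop: for n in range(7):

After execution: s = 84
84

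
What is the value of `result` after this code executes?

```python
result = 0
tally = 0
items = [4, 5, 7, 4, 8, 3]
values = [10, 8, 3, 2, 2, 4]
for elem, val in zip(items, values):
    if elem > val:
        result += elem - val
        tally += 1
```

Let's trace through this code step by step.

Initialize: result = 0
Initialize: tally = 0
Initialize: items = [4, 5, 7, 4, 8, 3]
Initialize: values = [10, 8, 3, 2, 2, 4]
Entering loop: for elem, val in zip(items, values):

After execution: result = 12
12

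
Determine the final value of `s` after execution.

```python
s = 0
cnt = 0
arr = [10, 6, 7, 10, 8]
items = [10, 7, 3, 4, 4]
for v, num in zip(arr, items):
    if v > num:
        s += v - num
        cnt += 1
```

Let's trace through this code step by step.

Initialize: s = 0
Initialize: cnt = 0
Initialize: arr = [10, 6, 7, 10, 8]
Initialize: items = [10, 7, 3, 4, 4]
Entering loop: for v, num in zip(arr, items):

After execution: s = 14
14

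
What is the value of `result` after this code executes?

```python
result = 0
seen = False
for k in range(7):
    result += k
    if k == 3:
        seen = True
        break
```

Let's trace through this code step by step.

Initialize: result = 0
Initialize: seen = False
Entering loop: for k in range(7):

After execution: result = 6
6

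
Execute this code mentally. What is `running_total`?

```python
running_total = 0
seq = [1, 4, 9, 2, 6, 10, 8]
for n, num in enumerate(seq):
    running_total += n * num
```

Let's trace through this code step by step.

Initialize: running_total = 0
Initialize: seq = [1, 4, 9, 2, 6, 10, 8]
Entering loop: for n, num in enumerate(seq):

After execution: running_total = 150
150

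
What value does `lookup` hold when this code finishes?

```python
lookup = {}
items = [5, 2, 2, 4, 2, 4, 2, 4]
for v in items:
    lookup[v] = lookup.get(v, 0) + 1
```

Let's trace through this code step by step.

Initialize: lookup = {}
Initialize: items = [5, 2, 2, 4, 2, 4, 2, 4]
Entering loop: for v in items:

After execution: lookup = {5: 1, 2: 4, 4: 3}
{5: 1, 2: 4, 4: 3}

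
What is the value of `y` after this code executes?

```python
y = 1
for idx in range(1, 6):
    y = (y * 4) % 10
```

Let's trace through this code step by step.

Initialize: y = 1
Entering loop: for idx in range(1, 6):

After execution: y = 4
4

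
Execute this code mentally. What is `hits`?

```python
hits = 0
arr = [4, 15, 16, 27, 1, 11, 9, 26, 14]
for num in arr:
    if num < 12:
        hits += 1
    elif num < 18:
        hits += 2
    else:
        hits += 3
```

Let's trace through this code step by step.

Initialize: hits = 0
Initialize: arr = [4, 15, 16, 27, 1, 11, 9, 26, 14]
Entering loop: for num in arr:

After execution: hits = 16
16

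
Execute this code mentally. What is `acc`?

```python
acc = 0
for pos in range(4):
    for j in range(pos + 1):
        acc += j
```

Let's trace through this code step by step.

Initialize: acc = 0
Entering loop: for pos in range(4):

After execution: acc = 10
10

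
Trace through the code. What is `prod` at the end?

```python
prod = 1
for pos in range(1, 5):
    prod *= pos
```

Let's trace through this code step by step.

Initialize: prod = 1
Entering loop: for pos in range(1, 5):

After execution: prod = 24
24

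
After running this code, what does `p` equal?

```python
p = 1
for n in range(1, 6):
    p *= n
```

Let's trace through this code step by step.

Initialize: p = 1
Entering loop: for n in range(1, 6):

After execution: p = 120
120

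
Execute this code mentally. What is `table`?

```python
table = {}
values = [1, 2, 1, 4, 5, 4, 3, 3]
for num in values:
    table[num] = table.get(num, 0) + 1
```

Let's trace through this code step by step.

Initialize: table = {}
Initialize: values = [1, 2, 1, 4, 5, 4, 3, 3]
Entering loop: for num in values:

After execution: table = {1: 2, 2: 1, 4: 2, 5: 1, 3: 2}
{1: 2, 2: 1, 4: 2, 5: 1, 3: 2}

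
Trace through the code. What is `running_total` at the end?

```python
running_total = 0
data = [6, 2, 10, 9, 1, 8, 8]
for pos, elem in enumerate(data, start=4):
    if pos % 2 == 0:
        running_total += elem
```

Let's trace through this code step by step.

Initialize: running_total = 0
Initialize: data = [6, 2, 10, 9, 1, 8, 8]
Entering loop: for pos, elem in enumerate(data, start=4):

After execution: running_total = 25
25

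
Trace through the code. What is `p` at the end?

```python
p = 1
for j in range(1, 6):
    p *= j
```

Let's trace through this code step by step.

Initialize: p = 1
Entering loop: for j in range(1, 6):

After execution: p = 120
120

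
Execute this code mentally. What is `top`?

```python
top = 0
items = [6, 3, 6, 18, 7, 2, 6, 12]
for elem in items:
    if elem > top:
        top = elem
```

Let's trace through this code step by step.

Initialize: top = 0
Initialize: items = [6, 3, 6, 18, 7, 2, 6, 12]
Entering loop: for elem in items:

After execution: top = 18
18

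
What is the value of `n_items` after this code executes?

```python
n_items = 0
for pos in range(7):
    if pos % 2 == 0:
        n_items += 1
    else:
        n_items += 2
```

Let's trace through this code step by step.

Initialize: n_items = 0
Entering loop: for pos in range(7):

After execution: n_items = 10
10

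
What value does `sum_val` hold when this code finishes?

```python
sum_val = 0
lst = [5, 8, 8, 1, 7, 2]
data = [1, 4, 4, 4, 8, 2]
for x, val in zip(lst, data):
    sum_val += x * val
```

Let's trace through this code step by step.

Initialize: sum_val = 0
Initialize: lst = [5, 8, 8, 1, 7, 2]
Initialize: data = [1, 4, 4, 4, 8, 2]
Entering loop: for x, val in zip(lst, data):

After execution: sum_val = 133
133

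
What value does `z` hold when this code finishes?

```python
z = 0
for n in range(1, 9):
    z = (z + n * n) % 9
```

Let's trace through this code step by step.

Initialize: z = 0
Entering loop: for n in range(1, 9):

After execution: z = 6
6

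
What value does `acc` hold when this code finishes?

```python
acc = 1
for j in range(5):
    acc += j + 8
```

Let's trace through this code step by step.

Initialize: acc = 1
Entering loop: for j in range(5):

After execution: acc = 51
51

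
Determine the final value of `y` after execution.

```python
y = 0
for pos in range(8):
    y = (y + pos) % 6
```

Let's trace through this code step by step.

Initialize: y = 0
Entering loop: for pos in range(8):

After execution: y = 4
4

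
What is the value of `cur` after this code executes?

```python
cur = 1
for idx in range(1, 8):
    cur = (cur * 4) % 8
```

Let's trace through this code step by step.

Initialize: cur = 1
Entering loop: for idx in range(1, 8):

After execution: cur = 0
0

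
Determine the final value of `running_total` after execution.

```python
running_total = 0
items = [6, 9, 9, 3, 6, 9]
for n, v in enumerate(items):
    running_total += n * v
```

Let's trace through this code step by step.

Initialize: running_total = 0
Initialize: items = [6, 9, 9, 3, 6, 9]
Entering loop: for n, v in enumerate(items):

After execution: running_total = 105
105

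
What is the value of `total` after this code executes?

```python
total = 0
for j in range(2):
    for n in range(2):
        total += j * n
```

Let's trace through this code step by step.

Initialize: total = 0
Entering loop: for j in range(2):

After execution: total = 1
1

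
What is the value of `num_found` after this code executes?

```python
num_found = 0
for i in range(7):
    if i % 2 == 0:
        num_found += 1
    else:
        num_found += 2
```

Let's trace through this code step by step.

Initialize: num_found = 0
Entering loop: for i in range(7):

After execution: num_found = 10
10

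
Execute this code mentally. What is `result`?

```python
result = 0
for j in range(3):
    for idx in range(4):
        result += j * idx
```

Let's trace through this code step by step.

Initialize: result = 0
Entering loop: for j in range(3):

After execution: result = 18
18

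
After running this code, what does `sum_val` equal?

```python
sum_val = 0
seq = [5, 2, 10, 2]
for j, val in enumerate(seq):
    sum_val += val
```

Let's trace through this code step by step.

Initialize: sum_val = 0
Initialize: seq = [5, 2, 10, 2]
Entering loop: for j, val in enumerate(seq):

After execution: sum_val = 19
19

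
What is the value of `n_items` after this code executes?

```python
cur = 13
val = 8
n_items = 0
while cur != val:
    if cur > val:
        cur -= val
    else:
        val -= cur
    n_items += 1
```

Let's trace through this code step by step.

Initialize: cur = 13
Initialize: val = 8
Initialize: n_items = 0
Entering loop: while cur != val:

After execution: n_items = 5
5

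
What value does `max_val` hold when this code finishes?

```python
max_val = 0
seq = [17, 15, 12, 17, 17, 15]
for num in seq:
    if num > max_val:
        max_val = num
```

Let's trace through this code step by step.

Initialize: max_val = 0
Initialize: seq = [17, 15, 12, 17, 17, 15]
Entering loop: for num in seq:

After execution: max_val = 17
17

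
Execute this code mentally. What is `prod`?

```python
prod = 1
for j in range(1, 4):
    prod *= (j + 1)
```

Let's trace through this code step by step.

Initialize: prod = 1
Entering loop: for j in range(1, 4):

After execution: prod = 24
24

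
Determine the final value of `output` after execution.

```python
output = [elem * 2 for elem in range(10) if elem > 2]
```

Let's trace through this code step by step.

Initialize: output = [elem * 2 for elem in range(10) if elem > 2]

After execution: output = [6, 8, 10, 12, 14, 16, 18]
[6, 8, 10, 12, 14, 16, 18]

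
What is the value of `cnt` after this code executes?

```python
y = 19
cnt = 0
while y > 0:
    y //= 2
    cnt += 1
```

Let's trace through this code step by step.

Initialize: y = 19
Initialize: cnt = 0
Entering loop: while y > 0:

After execution: cnt = 5
5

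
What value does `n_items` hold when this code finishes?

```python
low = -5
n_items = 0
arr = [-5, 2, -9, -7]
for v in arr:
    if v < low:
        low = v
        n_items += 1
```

Let's trace through this code step by step.

Initialize: low = -5
Initialize: n_items = 0
Initialize: arr = [-5, 2, -9, -7]
Entering loop: for v in arr:

After execution: n_items = 1
1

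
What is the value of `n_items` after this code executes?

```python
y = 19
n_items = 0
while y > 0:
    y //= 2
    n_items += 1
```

Let's trace through this code step by step.

Initialize: y = 19
Initialize: n_items = 0
Entering loop: while y > 0:

After execution: n_items = 5
5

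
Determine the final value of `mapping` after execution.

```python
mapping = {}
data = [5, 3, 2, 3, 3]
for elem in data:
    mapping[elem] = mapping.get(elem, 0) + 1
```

Let's trace through this code step by step.

Initialize: mapping = {}
Initialize: data = [5, 3, 2, 3, 3]
Entering loop: for elem in data:

After execution: mapping = {5: 1, 3: 3, 2: 1}
{5: 1, 3: 3, 2: 1}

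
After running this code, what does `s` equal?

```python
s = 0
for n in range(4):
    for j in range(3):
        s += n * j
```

Let's trace through this code step by step.

Initialize: s = 0
Entering loop: for n in range(4):

After execution: s = 18
18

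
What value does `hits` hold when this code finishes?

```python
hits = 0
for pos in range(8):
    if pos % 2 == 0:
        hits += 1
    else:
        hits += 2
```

Let's trace through this code step by step.

Initialize: hits = 0
Entering loop: for pos in range(8):

After execution: hits = 12
12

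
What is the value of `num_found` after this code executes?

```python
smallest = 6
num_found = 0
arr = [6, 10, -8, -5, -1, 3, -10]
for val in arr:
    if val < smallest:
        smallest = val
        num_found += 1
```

Let's trace through this code step by step.

Initialize: smallest = 6
Initialize: num_found = 0
Initialize: arr = [6, 10, -8, -5, -1, 3, -10]
Entering loop: for val in arr:

After execution: num_found = 2
2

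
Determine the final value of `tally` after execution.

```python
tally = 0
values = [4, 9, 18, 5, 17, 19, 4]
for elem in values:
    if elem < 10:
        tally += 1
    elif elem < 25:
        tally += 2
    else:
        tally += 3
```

Let's trace through this code step by step.

Initialize: tally = 0
Initialize: values = [4, 9, 18, 5, 17, 19, 4]
Entering loop: for elem in values:

After execution: tally = 10
10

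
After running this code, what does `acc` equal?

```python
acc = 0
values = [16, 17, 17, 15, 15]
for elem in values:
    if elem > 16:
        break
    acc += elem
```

Let's trace through this code step by step.

Initialize: acc = 0
Initialize: values = [16, 17, 17, 15, 15]
Entering loop: for elem in values:

After execution: acc = 16
16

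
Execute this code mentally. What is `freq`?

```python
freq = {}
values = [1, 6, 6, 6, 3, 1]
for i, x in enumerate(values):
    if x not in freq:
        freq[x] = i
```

Let's trace through this code step by step.

Initialize: freq = {}
Initialize: values = [1, 6, 6, 6, 3, 1]
Entering loop: for i, x in enumerate(values):

After execution: freq = {1: 0, 6: 1, 3: 4}
{1: 0, 6: 1, 3: 4}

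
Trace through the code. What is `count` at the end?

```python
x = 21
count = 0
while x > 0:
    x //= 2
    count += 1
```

Let's trace through this code step by step.

Initialize: x = 21
Initialize: count = 0
Entering loop: while x > 0:

After execution: count = 5
5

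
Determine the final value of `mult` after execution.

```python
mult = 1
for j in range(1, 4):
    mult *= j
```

Let's trace through this code step by step.

Initialize: mult = 1
Entering loop: for j in range(1, 4):

After execution: mult = 6
6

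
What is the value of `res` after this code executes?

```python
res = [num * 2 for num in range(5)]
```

Let's trace through this code step by step.

Initialize: res = [num * 2 for num in range(5)]

After execution: res = [0, 2, 4, 6, 8]
[0, 2, 4, 6, 8]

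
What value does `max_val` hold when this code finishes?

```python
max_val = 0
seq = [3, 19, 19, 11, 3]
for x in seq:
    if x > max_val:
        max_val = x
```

Let's trace through this code step by step.

Initialize: max_val = 0
Initialize: seq = [3, 19, 19, 11, 3]
Entering loop: for x in seq:

After execution: max_val = 19
19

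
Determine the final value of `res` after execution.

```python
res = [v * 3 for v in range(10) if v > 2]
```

Let's trace through this code step by step.

Initialize: res = [v * 3 for v in range(10) if v > 2]

After execution: res = [9, 12, 15, 18, 21, 24, 27]
[9, 12, 15, 18, 21, 24, 27]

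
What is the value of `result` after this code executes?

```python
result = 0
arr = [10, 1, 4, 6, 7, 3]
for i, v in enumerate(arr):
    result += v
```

Let's trace through this code step by step.

Initialize: result = 0
Initialize: arr = [10, 1, 4, 6, 7, 3]
Entering loop: for i, v in enumerate(arr):

After execution: result = 31
31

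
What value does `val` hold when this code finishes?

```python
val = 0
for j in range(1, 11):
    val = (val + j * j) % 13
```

Let's trace through this code step by step.

Initialize: val = 0
Entering loop: for j in range(1, 11):

After execution: val = 8
8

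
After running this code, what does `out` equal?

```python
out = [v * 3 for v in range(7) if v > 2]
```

Let's trace through this code step by step.

Initialize: out = [v * 3 for v in range(7) if v > 2]

After execution: out = [9, 12, 15, 18]
[9, 12, 15, 18]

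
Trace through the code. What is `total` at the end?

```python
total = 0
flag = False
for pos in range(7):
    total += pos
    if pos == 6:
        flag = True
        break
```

Let's trace through this code step by step.

Initialize: total = 0
Initialize: flag = False
Entering loop: for pos in range(7):

After execution: total = 21
21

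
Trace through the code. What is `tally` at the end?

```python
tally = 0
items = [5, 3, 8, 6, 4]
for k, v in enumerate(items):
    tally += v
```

Let's trace through this code step by step.

Initialize: tally = 0
Initialize: items = [5, 3, 8, 6, 4]
Entering loop: for k, v in enumerate(items):

After execution: tally = 26
26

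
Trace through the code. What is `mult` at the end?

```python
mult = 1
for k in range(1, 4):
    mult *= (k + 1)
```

Let's trace through this code step by step.

Initialize: mult = 1
Entering loop: for k in range(1, 4):

After execution: mult = 24
24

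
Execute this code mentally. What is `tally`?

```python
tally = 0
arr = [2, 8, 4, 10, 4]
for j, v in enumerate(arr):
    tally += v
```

Let's trace through this code step by step.

Initialize: tally = 0
Initialize: arr = [2, 8, 4, 10, 4]
Entering loop: for j, v in enumerate(arr):

After execution: tally = 28
28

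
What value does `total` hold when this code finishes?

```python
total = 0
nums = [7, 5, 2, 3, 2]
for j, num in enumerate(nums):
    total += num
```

Let's trace through this code step by step.

Initialize: total = 0
Initialize: nums = [7, 5, 2, 3, 2]
Entering loop: for j, num in enumerate(nums):

After execution: total = 19
19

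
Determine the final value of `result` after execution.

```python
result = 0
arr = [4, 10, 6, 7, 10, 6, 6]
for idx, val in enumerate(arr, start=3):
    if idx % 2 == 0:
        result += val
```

Let's trace through this code step by step.

Initialize: result = 0
Initialize: arr = [4, 10, 6, 7, 10, 6, 6]
Entering loop: for idx, val in enumerate(arr, start=3):

After execution: result = 23
23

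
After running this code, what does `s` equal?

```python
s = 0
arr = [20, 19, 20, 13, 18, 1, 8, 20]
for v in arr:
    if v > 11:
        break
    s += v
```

Let's trace through this code step by step.

Initialize: s = 0
Initialize: arr = [20, 19, 20, 13, 18, 1, 8, 20]
Entering loop: for v in arr:

After execution: s = 0
0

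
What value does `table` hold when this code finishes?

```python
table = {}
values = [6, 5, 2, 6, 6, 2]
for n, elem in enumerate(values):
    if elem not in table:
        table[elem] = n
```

Let's trace through this code step by step.

Initialize: table = {}
Initialize: values = [6, 5, 2, 6, 6, 2]
Entering loop: for n, elem in enumerate(values):

After execution: table = {6: 0, 5: 1, 2: 2}
{6: 0, 5: 1, 2: 2}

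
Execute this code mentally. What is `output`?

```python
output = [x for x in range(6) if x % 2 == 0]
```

Let's trace through this code step by step.

Initialize: output = [x for x in range(6) if x % 2 == 0]

After execution: output = [0, 2, 4]
[0, 2, 4]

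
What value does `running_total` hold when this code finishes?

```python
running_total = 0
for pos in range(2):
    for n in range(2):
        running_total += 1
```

Let's trace through this code step by step.

Initialize: running_total = 0
Entering loop: for pos in range(2):

After execution: running_total = 4
4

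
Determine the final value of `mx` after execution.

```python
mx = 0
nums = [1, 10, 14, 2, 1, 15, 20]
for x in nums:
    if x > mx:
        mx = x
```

Let's trace through this code step by step.

Initialize: mx = 0
Initialize: nums = [1, 10, 14, 2, 1, 15, 20]
Entering loop: for x in nums:

After execution: mx = 20
20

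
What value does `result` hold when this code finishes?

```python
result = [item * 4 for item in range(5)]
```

Let's trace through this code step by step.

Initialize: result = [item * 4 for item in range(5)]

After execution: result = [0, 4, 8, 12, 16]
[0, 4, 8, 12, 16]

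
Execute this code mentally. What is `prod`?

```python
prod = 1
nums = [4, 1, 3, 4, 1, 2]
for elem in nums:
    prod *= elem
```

Let's trace through this code step by step.

Initialize: prod = 1
Initialize: nums = [4, 1, 3, 4, 1, 2]
Entering loop: for elem in nums:

After execution: prod = 96
96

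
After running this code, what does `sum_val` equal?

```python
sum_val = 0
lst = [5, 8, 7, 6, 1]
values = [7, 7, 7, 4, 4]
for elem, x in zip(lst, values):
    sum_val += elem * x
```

Let's trace through this code step by step.

Initialize: sum_val = 0
Initialize: lst = [5, 8, 7, 6, 1]
Initialize: values = [7, 7, 7, 4, 4]
Entering loop: for elem, x in zip(lst, values):

After execution: sum_val = 168
168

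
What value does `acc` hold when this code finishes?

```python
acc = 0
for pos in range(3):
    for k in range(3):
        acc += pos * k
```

Let's trace through this code step by step.

Initialize: acc = 0
Entering loop: for pos in range(3):

After execution: acc = 9
9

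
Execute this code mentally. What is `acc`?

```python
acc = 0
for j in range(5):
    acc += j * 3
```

Let's trace through this code step by step.

Initialize: acc = 0
Entering loop: for j in range(5):

After execution: acc = 30
30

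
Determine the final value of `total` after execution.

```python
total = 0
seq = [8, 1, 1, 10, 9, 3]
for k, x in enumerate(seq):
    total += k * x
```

Let's trace through this code step by step.

Initialize: total = 0
Initialize: seq = [8, 1, 1, 10, 9, 3]
Entering loop: for k, x in enumerate(seq):

After execution: total = 84
84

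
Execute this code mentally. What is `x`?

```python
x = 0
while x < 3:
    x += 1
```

Let's trace through this code step by step.

Initialize: x = 0
Entering loop: while x < 3:

After execution: x = 3
3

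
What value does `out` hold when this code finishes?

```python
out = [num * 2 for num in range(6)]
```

Let's trace through this code step by step.

Initialize: out = [num * 2 for num in range(6)]

After execution: out = [0, 2, 4, 6, 8, 10]
[0, 2, 4, 6, 8, 10]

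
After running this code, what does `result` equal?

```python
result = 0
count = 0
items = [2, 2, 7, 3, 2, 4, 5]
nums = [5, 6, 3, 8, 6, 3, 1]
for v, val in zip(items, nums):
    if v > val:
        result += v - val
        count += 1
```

Let's trace through this code step by step.

Initialize: result = 0
Initialize: count = 0
Initialize: items = [2, 2, 7, 3, 2, 4, 5]
Initialize: nums = [5, 6, 3, 8, 6, 3, 1]
Entering loop: for v, val in zip(items, nums):

After execution: result = 9
9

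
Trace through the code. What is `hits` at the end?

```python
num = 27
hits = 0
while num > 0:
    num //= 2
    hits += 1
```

Let's trace through this code step by step.

Initialize: num = 27
Initialize: hits = 0
Entering loop: while num > 0:

After execution: hits = 5
5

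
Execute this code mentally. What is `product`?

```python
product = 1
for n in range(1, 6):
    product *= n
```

Let's trace through this code step by step.

Initialize: product = 1
Entering loop: for n in range(1, 6):

After execution: product = 120
120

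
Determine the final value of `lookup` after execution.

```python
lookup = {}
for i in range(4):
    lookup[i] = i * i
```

Let's trace through this code step by step.

Initialize: lookup = {}
Entering loop: for i in range(4):

After execution: lookup = {0: 0, 1: 1, 2: 4, 3: 9}
{0: 0, 1: 1, 2: 4, 3: 9}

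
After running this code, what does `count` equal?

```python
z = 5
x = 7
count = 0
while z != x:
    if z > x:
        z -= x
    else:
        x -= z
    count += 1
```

Let's trace through this code step by step.

Initialize: z = 5
Initialize: x = 7
Initialize: count = 0
Entering loop: while z != x:

After execution: count = 4
4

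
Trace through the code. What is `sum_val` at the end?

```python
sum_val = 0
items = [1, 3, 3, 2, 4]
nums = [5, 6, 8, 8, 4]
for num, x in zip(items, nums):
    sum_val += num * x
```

Let's trace through this code step by step.

Initialize: sum_val = 0
Initialize: items = [1, 3, 3, 2, 4]
Initialize: nums = [5, 6, 8, 8, 4]
Entering loop: for num, x in zip(items, nums):

After execution: sum_val = 79
79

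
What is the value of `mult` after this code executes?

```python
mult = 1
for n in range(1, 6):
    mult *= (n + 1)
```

Let's trace through this code step by step.

Initialize: mult = 1
Entering loop: for n in range(1, 6):

After execution: mult = 720
720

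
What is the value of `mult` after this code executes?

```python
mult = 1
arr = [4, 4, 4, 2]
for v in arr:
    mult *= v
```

Let's trace through this code step by step.

Initialize: mult = 1
Initialize: arr = [4, 4, 4, 2]
Entering loop: for v in arr:

After execution: mult = 128
128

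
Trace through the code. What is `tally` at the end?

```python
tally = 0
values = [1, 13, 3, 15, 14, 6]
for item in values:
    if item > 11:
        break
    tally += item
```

Let's trace through this code step by step.

Initialize: tally = 0
Initialize: values = [1, 13, 3, 15, 14, 6]
Entering loop: for item in values:

After execution: tally = 1
1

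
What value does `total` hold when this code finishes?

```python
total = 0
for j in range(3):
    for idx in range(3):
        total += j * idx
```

Let's trace through this code step by step.

Initialize: total = 0
Entering loop: for j in range(3):

After execution: total = 9
9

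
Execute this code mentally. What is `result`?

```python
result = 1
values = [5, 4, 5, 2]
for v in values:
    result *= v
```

Let's trace through this code step by step.

Initialize: result = 1
Initialize: values = [5, 4, 5, 2]
Entering loop: for v in values:

After execution: result = 200
200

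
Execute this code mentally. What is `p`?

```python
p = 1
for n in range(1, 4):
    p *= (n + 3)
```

Let's trace through this code step by step.

Initialize: p = 1
Entering loop: for n in range(1, 4):

After execution: p = 120
120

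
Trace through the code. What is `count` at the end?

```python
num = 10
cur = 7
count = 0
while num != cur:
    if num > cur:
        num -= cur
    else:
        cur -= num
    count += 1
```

Let's trace through this code step by step.

Initialize: num = 10
Initialize: cur = 7
Initialize: count = 0
Entering loop: while num != cur:

After execution: count = 5
5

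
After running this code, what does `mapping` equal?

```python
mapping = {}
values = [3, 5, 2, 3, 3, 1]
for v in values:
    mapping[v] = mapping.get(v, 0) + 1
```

Let's trace through this code step by step.

Initialize: mapping = {}
Initialize: values = [3, 5, 2, 3, 3, 1]
Entering loop: for v in values:

After execution: mapping = {3: 3, 5: 1, 2: 1, 1: 1}
{3: 3, 5: 1, 2: 1, 1: 1}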